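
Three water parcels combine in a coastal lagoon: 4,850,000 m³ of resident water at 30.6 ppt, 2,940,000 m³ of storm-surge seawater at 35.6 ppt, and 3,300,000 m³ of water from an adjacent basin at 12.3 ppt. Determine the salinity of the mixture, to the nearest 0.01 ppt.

26.48 ppt

Total salt / total volume:
salt = 4,850,000×30.6 + 2,940,000×35.6 + 3,300,000×12.3 = 148,410,000 + 104,664,000 + 40,590,000 = 293,664,000
volume = 4,850,000 + 2,940,000 + 3,300,000 = 11,090,000 m³
S = 293,664,000 / 11,090,000 = 26.4801 ppt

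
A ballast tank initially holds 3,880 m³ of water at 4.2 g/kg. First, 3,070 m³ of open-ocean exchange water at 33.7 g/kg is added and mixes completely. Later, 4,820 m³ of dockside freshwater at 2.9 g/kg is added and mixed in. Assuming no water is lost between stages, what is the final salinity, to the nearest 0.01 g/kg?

11.36 g/kg

Total salt / total volume:
Initial salt = 3,880×4.2 = 16,296
After stage 1: salt = 16,296 + 3,070×33.7 = 119,755; volume = 6,950 m³; S = 17.231 g/kg
After stage 2: salt = 119,755 + 4,820×2.9 = 133,733; volume = 11,770 m³
S = 133,733 / 11,770 = 11.3622 g/kg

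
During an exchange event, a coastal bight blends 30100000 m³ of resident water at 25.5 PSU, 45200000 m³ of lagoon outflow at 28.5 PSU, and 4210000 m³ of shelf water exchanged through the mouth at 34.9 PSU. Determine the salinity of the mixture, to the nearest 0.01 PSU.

27.70 PSU

Salt balance:
salt = 30,100,000×25.5 + 45,200,000×28.5 + 4,210,000×34.9 = 767,550,000 + 1,288,200,000 + 146,929,000 = 2,202,679,000
volume = 30,100,000 + 45,200,000 + 4,210,000 = 79,510,000 m³
S = 2,202,679,000 / 79,510,000 = 27.7032 PSU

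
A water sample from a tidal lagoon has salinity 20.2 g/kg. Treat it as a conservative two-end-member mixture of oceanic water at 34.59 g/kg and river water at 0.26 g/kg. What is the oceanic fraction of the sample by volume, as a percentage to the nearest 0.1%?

58.1%

Let g be the oceanic fraction. Salt balance per unit volume:
g×34.59 + (1−g)×0.26 = 20.2
g = (20.2 − 0.26) / (34.59 − 0.26) = 19.94/34.33 = 0.5808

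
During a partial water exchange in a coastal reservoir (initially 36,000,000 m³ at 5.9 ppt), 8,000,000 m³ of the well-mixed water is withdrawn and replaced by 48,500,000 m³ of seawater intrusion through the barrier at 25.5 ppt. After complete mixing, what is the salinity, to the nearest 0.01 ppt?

18.33 ppt

Remaining after removal: 28,000,000 m³ at 5.9 ppt (salt = 165,200,000)
After addition: salt = 165,200,000 + 48,500,000×25.5 = 1,401,950,000; volume = 76,500,000 m³
S = 1,401,950,000 / 76,500,000 = 18.3261 ppt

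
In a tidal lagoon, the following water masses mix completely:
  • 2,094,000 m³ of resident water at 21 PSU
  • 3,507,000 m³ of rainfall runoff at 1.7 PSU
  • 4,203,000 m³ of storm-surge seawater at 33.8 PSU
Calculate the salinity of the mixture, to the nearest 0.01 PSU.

19.58 PSU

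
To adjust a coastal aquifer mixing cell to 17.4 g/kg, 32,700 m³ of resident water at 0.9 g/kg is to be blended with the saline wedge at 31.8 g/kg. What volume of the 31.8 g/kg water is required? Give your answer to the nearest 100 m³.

37500 m³

Salt balance: 32,700×0.9 + V×31.8 = (32,700+V)×17.4
29,430 + 31.8V = 568,980 + 17.4V
539,550 = 14.4V
V = 37,468.75 m³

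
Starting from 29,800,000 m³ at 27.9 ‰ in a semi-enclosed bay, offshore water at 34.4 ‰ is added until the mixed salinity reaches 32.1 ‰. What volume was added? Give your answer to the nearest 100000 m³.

Salt balance: 29,800,000×27.9 + V×34.4 = (29,800,000+V)×32.1
831,420,000 + 34.4V = 956,580,000 + 32.1V
125,160,000 = 2.3V
V = 54,417,391.3 m³

54400000 m³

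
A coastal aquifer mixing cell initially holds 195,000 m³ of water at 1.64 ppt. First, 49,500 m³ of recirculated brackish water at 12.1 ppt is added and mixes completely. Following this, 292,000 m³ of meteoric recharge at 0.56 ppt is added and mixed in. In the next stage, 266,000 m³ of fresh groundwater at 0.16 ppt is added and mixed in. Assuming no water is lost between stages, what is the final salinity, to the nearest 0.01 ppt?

1.40 ppt

Total salt / total volume:
Initial salt = 195,000×1.64 = 319,800
After stage 1: salt = 319,800 + 49,500×12.1 = 918,750; volume = 244,500 m³; S = 3.758 ppt
After stage 2: salt = 918,750 + 292,000×0.56 = 1,082,270; volume = 536,500 m³; S = 2.017 ppt
After stage 3: salt = 1,082,270 + 266,000×0.16 = 1,124,830; volume = 802,500 m³
S = 1,124,830 / 802,500 = 1.4017 ppt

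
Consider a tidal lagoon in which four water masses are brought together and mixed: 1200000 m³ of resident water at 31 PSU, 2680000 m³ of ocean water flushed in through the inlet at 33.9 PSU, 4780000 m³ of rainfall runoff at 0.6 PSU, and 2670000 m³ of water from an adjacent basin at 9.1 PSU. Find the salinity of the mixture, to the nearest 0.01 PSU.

Conserving salt mass:
salt = 1,200,000×31 + 2,680,000×33.9 + 4,780,000×0.6 + 2,670,000×9.1 = 37,200,000 + 90,852,000 + 2,868,000 + 24,297,000 = 155,217,000
volume = 1,200,000 + 2,680,000 + 4,780,000 + 2,670,000 = 11,330,000 m³
S = 155,217,000 / 11,330,000 = 13.6996 PSU

13.70 PSU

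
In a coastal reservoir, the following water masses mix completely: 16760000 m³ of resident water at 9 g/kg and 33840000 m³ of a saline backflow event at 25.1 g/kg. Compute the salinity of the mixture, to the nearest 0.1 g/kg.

19.8 g/kg

Mass of salt is conserved:
salt = 16,760,000×9 + 33,840,000×25.1 = 150,840,000 + 849,384,000 = 1,000,224,000
volume = 16,760,000 + 33,840,000 = 50,600,000 m³
S = 1,000,224,000 / 50,600,000 = 19.767 g/kg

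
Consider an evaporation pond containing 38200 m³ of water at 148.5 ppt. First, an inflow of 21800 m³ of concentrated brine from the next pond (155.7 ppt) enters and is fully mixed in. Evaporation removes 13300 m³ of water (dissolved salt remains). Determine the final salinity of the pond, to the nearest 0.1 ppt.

After mixing: salt = 38,200×148.5 + 21,800×155.7 = 9,066,960; volume = 60,000 m³
After evaporation: salt unchanged = 9,066,960; volume = 60,000 − 13,300 = 46,700 m³
S = 9,066,960 / 46,700 = 194.1533 ppt

194.2 ppt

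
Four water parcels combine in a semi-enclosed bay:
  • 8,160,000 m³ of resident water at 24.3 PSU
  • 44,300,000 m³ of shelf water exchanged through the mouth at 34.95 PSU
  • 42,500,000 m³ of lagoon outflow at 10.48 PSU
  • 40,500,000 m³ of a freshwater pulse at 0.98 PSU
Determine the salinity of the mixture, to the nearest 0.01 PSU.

Weighted by volume,
salt = 8,160,000×24.3 + 44,300,000×34.95 + 42,500,000×10.48 + 40,500,000×0.98 = 198,288,000 + 1,548,285,000 + 445,400,000 + 39,690,000 = 2,231,663,000
volume = 8,160,000 + 44,300,000 + 42,500,000 + 40,500,000 = 135,460,000 m³
S = 2,231,663,000 / 135,460,000 = 16.4747 PSU

16.47 PSU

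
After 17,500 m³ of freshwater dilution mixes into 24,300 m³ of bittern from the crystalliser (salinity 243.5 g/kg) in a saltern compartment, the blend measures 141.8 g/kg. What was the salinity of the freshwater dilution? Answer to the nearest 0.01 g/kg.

Salt balance: 24,300×243.5 + 17,500×S = 41,800×141.8
5,917,050 + 17,500·S = 5,927,240
S = (5,927,240 − 5,917,050) / 17,500 = 0.5823 g/kg

0.58 g/kg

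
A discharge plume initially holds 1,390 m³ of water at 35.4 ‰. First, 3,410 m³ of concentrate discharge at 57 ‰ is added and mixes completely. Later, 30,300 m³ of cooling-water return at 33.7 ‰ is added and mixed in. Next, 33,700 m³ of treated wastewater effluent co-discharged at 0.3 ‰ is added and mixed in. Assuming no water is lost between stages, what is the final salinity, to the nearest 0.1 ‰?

18.5 ‰

Salt balance:
Initial salt = 1,390×35.4 = 49,206
After stage 1: salt = 49,206 + 3,410×57 = 243,576; volume = 4,800 m³; S = 50.745 ‰
After stage 2: salt = 243,576 + 30,300×33.7 = 1,264,686; volume = 35,100 m³; S = 36.031 ‰
After stage 3: salt = 1,264,686 + 33,700×0.3 = 1,274,796; volume = 68,800 m³
S = 1,274,796 / 68,800 = 18.529 ‰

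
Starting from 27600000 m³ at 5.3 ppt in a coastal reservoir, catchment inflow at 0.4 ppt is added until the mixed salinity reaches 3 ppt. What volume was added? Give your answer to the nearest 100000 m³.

24400000 m³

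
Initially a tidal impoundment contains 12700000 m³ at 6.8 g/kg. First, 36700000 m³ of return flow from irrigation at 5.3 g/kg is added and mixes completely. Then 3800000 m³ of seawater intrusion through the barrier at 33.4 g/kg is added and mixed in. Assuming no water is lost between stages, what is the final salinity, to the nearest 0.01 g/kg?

7.67 g/kg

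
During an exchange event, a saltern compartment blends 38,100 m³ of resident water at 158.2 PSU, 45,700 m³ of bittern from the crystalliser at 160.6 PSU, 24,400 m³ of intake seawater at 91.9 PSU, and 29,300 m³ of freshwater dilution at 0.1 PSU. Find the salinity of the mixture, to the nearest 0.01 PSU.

113.54 PSU

Salt balance:
salt = 38,100×158.2 + 45,700×160.6 + 24,400×91.9 + 29,300×0.1 = 6,027,420 + 7,339,420 + 2,242,360 + 2,930 = 15,612,130
volume = 38,100 + 45,700 + 24,400 + 29,300 = 137,500 m³
S = 15,612,130 / 137,500 = 113.5428 PSU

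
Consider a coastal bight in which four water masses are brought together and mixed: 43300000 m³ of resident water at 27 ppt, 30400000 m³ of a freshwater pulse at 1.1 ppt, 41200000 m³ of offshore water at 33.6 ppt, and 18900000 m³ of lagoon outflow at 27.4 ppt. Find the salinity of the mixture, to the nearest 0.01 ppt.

23.20 ppt

Conserving salt mass:
salt = 43,300,000×27 + 30,400,000×1.1 + 41,200,000×33.6 + 18,900,000×27.4 = 1,169,100,000 + 33,440,000 + 1,384,320,000 + 517,860,000 = 3,104,720,000
volume = 43,300,000 + 30,400,000 + 41,200,000 + 18,900,000 = 133,800,000 m³
S = 3,104,720,000 / 133,800,000 = 23.2042 ppt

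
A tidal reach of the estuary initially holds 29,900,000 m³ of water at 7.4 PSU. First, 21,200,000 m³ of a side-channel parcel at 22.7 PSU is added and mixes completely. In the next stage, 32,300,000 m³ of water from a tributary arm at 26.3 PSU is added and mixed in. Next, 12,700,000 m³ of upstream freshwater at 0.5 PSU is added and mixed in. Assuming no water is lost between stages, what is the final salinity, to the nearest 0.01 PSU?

Weighted by volume,
Initial salt = 29,900,000×7.4 = 221,260,000
After stage 1: salt = 221,260,000 + 21,200,000×22.7 = 702,500,000; volume = 51,100,000 m³; S = 13.748 PSU
After stage 2: salt = 702,500,000 + 32,300,000×26.3 = 1,551,990,000; volume = 83,400,000 m³; S = 18.609 PSU
After stage 3: salt = 1,551,990,000 + 12,700,000×0.5 = 1,558,340,000; volume = 96,100,000 m³
S = 1,558,340,000 / 96,100,000 = 16.2158 PSU

16.22 PSU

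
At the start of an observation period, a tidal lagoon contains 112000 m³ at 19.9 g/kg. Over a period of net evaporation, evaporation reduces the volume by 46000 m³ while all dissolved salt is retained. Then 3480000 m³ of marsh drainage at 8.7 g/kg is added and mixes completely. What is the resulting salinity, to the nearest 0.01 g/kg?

9.17 g/kg

After evaporation: salt = 112,000×19.9 = 2,228,800; volume = 112,000 − 46,000 = 66,000 m³
After mixing: salt = 2,228,800 + 3,480,000×8.7 = 32,504,800; volume = 66,000 + 3,480,000 = 3,546,000 m³
S = 32,504,800 / 3,546,000 = 9.1666 g/kg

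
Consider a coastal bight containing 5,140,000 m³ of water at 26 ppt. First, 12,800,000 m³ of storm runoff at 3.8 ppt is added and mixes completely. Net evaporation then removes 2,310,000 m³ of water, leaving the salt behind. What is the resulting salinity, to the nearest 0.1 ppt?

11.7 ppt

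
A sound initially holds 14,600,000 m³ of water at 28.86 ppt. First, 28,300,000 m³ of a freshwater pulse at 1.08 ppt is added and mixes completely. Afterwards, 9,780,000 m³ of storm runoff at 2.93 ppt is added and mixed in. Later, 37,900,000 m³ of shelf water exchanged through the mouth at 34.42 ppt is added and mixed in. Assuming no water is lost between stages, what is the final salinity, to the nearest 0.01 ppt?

Salt balance:
Initial salt = 14,600,000×28.86 = 421,356,000
After stage 1: salt = 421,356,000 + 28,300,000×1.08 = 451,920,000; volume = 42,900,000 m³; S = 10.534 ppt
After stage 2: salt = 451,920,000 + 9,780,000×2.93 = 480,575,400; volume = 52,680,000 m³; S = 9.123 ppt
After stage 3: salt = 480,575,400 + 37,900,000×34.42 = 1,785,093,400; volume = 90,580,000 m³
S = 1,785,093,400 / 90,580,000 = 19.7074 ppt

19.71 ppt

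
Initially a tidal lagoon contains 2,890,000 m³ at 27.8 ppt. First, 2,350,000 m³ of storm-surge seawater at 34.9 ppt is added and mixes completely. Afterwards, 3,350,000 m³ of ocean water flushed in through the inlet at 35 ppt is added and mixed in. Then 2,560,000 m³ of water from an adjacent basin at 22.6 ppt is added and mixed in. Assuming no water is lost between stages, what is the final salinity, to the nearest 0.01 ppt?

30.27 ppt

Weighted by volume,
Initial salt = 2,890,000×27.8 = 80,342,000
After stage 1: salt = 80,342,000 + 2,350,000×34.9 = 162,357,000; volume = 5,240,000 m³; S = 30.984 ppt
After stage 2: salt = 162,357,000 + 3,350,000×35 = 279,607,000; volume = 8,590,000 m³; S = 32.55 ppt
After stage 3: salt = 279,607,000 + 2,560,000×22.6 = 337,463,000; volume = 11,150,000 m³
S = 337,463,000 / 11,150,000 = 30.2657 ppt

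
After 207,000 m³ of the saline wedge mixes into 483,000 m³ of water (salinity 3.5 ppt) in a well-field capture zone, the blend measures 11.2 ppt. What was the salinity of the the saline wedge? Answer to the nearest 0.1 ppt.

29.2 ppt

Salt balance: 483,000×3.5 + 207,000×S = 690,000×11.2
1,690,500 + 207,000·S = 7,728,000
S = (7,728,000 − 1,690,500) / 207,000 = 29.1667 ppt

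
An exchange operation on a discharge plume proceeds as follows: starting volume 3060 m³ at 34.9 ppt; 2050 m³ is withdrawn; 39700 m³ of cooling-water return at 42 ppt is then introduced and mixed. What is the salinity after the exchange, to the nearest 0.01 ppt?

41.82 ppt

Remaining after removal: 1,010 m³ at 34.9 ppt (salt = 35,249)
After addition: salt = 35,249 + 39,700×42 = 1,702,649; volume = 40,710 m³
S = 1,702,649 / 40,710 = 41.8239 ppt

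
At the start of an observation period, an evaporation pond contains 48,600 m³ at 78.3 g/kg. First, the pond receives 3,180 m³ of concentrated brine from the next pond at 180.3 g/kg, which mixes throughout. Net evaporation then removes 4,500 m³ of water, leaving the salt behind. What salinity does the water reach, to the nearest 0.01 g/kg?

After mixing: salt = 48,600×78.3 + 3,180×180.3 = 4,378,734; volume = 51,780 m³
After evaporation: salt unchanged = 4,378,734; volume = 51,780 − 4,500 = 47,280 m³
S = 4,378,734 / 47,280 = 92.6128 g/kg

92.61 g/kg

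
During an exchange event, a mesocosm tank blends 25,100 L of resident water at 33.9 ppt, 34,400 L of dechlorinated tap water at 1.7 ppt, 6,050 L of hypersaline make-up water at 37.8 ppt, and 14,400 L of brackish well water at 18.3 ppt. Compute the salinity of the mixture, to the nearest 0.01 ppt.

17.53 ppt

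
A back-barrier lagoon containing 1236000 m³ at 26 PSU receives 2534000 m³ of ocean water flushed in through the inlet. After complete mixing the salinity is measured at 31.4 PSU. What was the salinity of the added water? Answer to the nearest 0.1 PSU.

34.0 PSU

Salt balance: 1,236,000×26 + 2,534,000×S = 3,770,000×31.4
32,136,000 + 2,534,000·S = 118,378,000
S = (118,378,000 − 32,136,000) / 2,534,000 = 34.0339 PSU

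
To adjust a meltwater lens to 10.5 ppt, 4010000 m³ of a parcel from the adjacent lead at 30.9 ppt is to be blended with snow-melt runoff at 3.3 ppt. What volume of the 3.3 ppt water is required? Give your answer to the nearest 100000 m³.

Salt balance: 4,010,000×30.9 + V×3.3 = (4,010,000+V)×10.5
123,909,000 + 3.3V = 42,105,000 + 10.5V
81,804,000 = 7.2V
V = 11,361,666.67 m³

11400000 m³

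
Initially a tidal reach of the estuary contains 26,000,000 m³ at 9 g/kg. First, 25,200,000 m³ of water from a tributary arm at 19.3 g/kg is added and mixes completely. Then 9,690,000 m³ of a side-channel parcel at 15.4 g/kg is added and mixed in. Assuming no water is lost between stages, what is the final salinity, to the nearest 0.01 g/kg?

14.28 g/kg

Mass of salt is conserved:
Initial salt = 26,000,000×9 = 234,000,000
After stage 1: salt = 234,000,000 + 25,200,000×19.3 = 720,360,000; volume = 51,200,000 m³; S = 14.07 g/kg
After stage 2: salt = 720,360,000 + 9,690,000×15.4 = 869,586,000; volume = 60,890,000 m³
S = 869,586,000 / 60,890,000 = 14.2813 g/kg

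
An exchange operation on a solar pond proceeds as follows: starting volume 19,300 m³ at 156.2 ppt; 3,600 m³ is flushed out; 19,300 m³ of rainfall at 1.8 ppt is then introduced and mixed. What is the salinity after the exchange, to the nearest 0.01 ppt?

Remaining after removal: 15,700 m³ at 156.2 ppt (salt = 2,452,340)
After addition: salt = 2,452,340 + 19,300×1.8 = 2,487,080; volume = 35,000 m³
S = 2,487,080 / 35,000 = 71.0594 ppt

71.06 ppt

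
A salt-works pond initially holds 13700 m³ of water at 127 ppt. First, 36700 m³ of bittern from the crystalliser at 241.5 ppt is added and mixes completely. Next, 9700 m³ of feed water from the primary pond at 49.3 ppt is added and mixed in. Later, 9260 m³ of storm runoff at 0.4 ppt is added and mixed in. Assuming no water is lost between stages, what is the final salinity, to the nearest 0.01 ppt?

159.82 ppt

Mass of salt is conserved:
Initial salt = 13,700×127 = 1,739,900
After stage 1: salt = 1,739,900 + 36,700×241.5 = 10,602,950; volume = 50,400 m³; S = 210.376 ppt
After stage 2: salt = 10,602,950 + 9,700×49.3 = 11,081,160; volume = 60,100 m³; S = 184.379 ppt
After stage 3: salt = 11,081,160 + 9,260×0.4 = 11,084,864; volume = 69,360 m³
S = 11,084,864 / 69,360 = 159.8164 ppt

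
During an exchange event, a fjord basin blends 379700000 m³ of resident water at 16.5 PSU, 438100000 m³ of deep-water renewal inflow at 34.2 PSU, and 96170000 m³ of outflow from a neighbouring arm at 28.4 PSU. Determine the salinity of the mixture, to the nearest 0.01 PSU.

26.24 PSU

By conservation of dissolved salt,
salt = 379,700,000×16.5 + 438,100,000×34.2 + 96,170,000×28.4 = 6,265,050,000 + 14,983,020,000 + 2,731,228,000 = 23,979,298,000
volume = 379,700,000 + 438,100,000 + 96,170,000 = 913,970,000 m³
S = 23,979,298,000 / 913,970,000 = 26.2364 PSU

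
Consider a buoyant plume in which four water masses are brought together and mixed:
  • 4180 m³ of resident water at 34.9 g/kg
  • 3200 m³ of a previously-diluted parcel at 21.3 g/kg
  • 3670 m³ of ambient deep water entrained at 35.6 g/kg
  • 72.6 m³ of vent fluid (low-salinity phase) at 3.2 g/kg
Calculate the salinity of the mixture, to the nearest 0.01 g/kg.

31.01 g/kg

Total salt / total volume:
salt = 4,180×34.9 + 3,200×21.3 + 3,670×35.6 + 72.6×3.2 = 145,882 + 68,160 + 130,652 + 232.32 = 344,926.32
volume = 4,180 + 3,200 + 3,670 + 72.6 = 11,122.6 m³
S = 344,926.32 / 11,122.6 = 31.0113 g/kg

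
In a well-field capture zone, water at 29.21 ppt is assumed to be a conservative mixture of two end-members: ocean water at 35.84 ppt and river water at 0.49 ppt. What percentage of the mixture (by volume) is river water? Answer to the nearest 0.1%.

18.8%

Let f be the freshwater fraction. Salt balance per unit volume:
f×0.49 + (1−f)×35.84 = 29.21
f = (35.84 − 29.21) / (35.84 − 0.49) = 6.63/35.35 = 0.1876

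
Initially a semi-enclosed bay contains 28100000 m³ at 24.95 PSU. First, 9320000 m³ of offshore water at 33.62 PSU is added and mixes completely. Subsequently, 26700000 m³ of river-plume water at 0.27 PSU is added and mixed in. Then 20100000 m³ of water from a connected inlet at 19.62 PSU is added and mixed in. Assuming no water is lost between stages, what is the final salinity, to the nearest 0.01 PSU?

16.81 PSU

By conservation of dissolved salt,
Initial salt = 28,100,000×24.95 = 701,095,000
After stage 1: salt = 701,095,000 + 9,320,000×33.62 = 1,014,433,400; volume = 37,420,000 m³; S = 27.109 PSU
After stage 2: salt = 1,014,433,400 + 26,700,000×0.27 = 1,021,642,400; volume = 64,120,000 m³; S = 15.933 PSU
After stage 3: salt = 1,021,642,400 + 20,100,000×19.62 = 1,416,004,400; volume = 84,220,000 m³
S = 1,416,004,400 / 84,220,000 = 16.8132 PSU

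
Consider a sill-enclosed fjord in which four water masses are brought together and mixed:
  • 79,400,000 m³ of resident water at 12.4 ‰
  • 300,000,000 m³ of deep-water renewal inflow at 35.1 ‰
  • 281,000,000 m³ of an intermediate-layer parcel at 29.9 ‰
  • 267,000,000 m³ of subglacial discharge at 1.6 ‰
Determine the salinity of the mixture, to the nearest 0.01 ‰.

Total salt / total volume:
salt = 79,400,000×12.4 + 300,000,000×35.1 + 281,000,000×29.9 + 267,000,000×1.6 = 984,560,000 + 10,530,000,000 + 8,401,900,000 + 427,200,000 = 20,343,660,000
volume = 79,400,000 + 300,000,000 + 281,000,000 + 267,000,000 = 927,400,000 m³
S = 20,343,660,000 / 927,400,000 = 21.9362 ‰

21.94 ‰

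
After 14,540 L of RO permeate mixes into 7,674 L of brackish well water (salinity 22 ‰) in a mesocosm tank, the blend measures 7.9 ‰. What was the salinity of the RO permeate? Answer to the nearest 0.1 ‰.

Salt balance: 7,674×22 + 14,540×S = 22,214×7.9
168,828 + 14,540·S = 175,490.6
S = (175,490.6 − 168,828) / 14,540 = 0.4582 ‰

0.5 ‰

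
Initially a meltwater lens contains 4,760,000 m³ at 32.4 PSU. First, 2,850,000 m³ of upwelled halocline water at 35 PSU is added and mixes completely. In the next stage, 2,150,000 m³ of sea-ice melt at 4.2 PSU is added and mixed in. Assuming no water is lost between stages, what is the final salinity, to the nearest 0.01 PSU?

Weighted by volume,
Initial salt = 4,760,000×32.4 = 154,224,000
After stage 1: salt = 154,224,000 + 2,850,000×35 = 253,974,000; volume = 7,610,000 m³; S = 33.374 PSU
After stage 2: salt = 253,974,000 + 2,150,000×4.2 = 263,004,000; volume = 9,760,000 m³
S = 263,004,000 / 9,760,000 = 26.9471 PSU

26.95 PSU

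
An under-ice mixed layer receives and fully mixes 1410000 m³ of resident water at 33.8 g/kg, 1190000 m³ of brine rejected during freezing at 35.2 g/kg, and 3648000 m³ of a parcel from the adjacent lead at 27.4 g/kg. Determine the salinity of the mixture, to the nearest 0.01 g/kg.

30.33 g/kg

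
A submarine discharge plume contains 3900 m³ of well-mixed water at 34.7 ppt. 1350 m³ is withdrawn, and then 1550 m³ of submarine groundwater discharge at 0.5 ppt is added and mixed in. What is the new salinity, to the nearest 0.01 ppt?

21.77 ppt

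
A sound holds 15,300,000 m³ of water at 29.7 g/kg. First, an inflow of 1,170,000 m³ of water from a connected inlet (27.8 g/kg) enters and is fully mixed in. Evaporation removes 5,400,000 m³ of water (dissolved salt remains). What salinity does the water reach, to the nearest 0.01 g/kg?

43.99 g/kg

After mixing: salt = 15,300,000×29.7 + 1,170,000×27.8 = 486,936,000; volume = 16,470,000 m³
After evaporation: salt unchanged = 486,936,000; volume = 16,470,000 − 5,400,000 = 11,070,000 m³
S = 486,936,000 / 11,070,000 = 43.987 g/kg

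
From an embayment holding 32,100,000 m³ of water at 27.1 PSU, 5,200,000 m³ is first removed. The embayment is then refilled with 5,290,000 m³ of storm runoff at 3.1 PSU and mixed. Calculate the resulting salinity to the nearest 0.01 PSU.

23.16 PSU

Remaining after removal: 26,900,000 m³ at 27.1 PSU (salt = 728,990,000)
After addition: salt = 728,990,000 + 5,290,000×3.1 = 745,389,000; volume = 32,190,000 m³
S = 745,389,000 / 32,190,000 = 23.1559 PSU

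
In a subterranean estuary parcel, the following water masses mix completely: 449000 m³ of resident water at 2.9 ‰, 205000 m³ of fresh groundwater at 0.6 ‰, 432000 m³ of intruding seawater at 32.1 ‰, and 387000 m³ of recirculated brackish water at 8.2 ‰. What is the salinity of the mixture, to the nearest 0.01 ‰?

Total salt / total volume:
salt = 449,000×2.9 + 205,000×0.6 + 432,000×32.1 + 387,000×8.2 = 1,302,100 + 123,000 + 13,867,200 + 3,173,400 = 18,465,700
volume = 449,000 + 205,000 + 432,000 + 387,000 = 1,473,000 m³
S = 18,465,700 / 1,473,000 = 12.5361 ‰

12.54 ‰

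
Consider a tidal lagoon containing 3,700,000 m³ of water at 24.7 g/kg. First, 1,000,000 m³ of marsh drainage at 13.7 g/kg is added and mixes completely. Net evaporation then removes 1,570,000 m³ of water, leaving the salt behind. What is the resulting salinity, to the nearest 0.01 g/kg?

33.58 g/kg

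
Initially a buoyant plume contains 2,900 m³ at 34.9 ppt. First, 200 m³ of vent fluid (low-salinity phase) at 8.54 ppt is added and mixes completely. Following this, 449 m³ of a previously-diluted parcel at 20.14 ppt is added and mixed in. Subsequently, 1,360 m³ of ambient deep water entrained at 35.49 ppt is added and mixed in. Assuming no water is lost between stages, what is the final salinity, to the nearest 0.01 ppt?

32.64 ppt

By conservation of dissolved salt,
Initial salt = 2,900×34.9 = 101,210
After stage 1: salt = 101,210 + 200×8.54 = 102,918; volume = 3,100 m³; S = 33.199 ppt
After stage 2: salt = 102,918 + 449×20.14 = 111,960.86; volume = 3,549 m³; S = 31.547 ppt
After stage 3: salt = 111,960.86 + 1,360×35.49 = 160,227.26; volume = 4,909 m³
S = 160,227.26 / 4,909 = 32.6395 ppt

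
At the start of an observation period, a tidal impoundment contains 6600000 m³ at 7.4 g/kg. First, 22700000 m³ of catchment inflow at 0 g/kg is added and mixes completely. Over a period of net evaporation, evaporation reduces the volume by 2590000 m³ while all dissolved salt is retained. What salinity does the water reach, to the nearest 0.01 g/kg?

After mixing: salt = 6,600,000×7.4 + 22,700,000×0 = 48,840,000; volume = 29,300,000 m³
After evaporation: salt unchanged = 48,840,000; volume = 29,300,000 − 2,590,000 = 26,710,000 m³
S = 48,840,000 / 26,710,000 = 1.8285 g/kg

1.83 g/kg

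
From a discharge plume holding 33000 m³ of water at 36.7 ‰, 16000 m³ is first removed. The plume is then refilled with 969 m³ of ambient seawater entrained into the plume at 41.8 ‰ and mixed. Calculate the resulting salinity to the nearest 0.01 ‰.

36.98 ‰

Remaining after removal: 17,000 m³ at 36.7 ‰ (salt = 623,900)
After addition: salt = 623,900 + 969×41.8 = 664,404.2; volume = 17,969 m³
S = 664,404.2 / 17,969 = 36.975 ‰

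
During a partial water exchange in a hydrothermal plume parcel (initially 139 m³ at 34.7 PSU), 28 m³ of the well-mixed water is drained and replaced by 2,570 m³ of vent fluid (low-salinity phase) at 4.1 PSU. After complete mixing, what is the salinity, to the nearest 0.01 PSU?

Remaining after removal: 111 m³ at 34.7 PSU (salt = 3,851.7)
After addition: salt = 3,851.7 + 2,570×4.1 = 14,388.7; volume = 2,681 m³
S = 14,388.7 / 2,681 = 5.3669 PSU

5.37 PSU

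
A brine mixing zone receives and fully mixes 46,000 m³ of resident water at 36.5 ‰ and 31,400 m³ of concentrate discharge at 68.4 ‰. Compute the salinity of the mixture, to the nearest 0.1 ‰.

By conservation of dissolved salt,
salt = 46,000×36.5 + 31,400×68.4 = 1,679,000 + 2,147,760 = 3,826,760
volume = 46,000 + 31,400 = 77,400 m³
S = 3,826,760 / 77,400 = 49.441 ‰

49.4 ‰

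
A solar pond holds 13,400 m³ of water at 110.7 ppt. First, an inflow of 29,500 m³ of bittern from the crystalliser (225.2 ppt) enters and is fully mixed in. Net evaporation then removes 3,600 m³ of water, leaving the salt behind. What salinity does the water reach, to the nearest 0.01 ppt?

After mixing: salt = 13,400×110.7 + 29,500×225.2 = 8,126,780; volume = 42,900 m³
After evaporation: salt unchanged = 8,126,780; volume = 42,900 − 3,600 = 39,300 m³
S = 8,126,780 / 39,300 = 206.7883 ppt

206.79 ppt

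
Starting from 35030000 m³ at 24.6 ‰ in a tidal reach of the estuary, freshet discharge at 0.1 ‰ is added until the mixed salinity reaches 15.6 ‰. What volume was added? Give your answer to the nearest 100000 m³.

20300000 m³

Salt balance: 35,030,000×24.6 + V×0.1 = (35,030,000+V)×15.6
861,738,000 + 0.1V = 546,468,000 + 15.6V
315,270,000 = 15.5V
V = 20,340,000 m³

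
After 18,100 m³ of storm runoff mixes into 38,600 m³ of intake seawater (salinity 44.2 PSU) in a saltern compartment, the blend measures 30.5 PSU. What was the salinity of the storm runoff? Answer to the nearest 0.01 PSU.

Salt balance: 38,600×44.2 + 18,100×S = 56,700×30.5
1,706,120 + 18,100·S = 1,729,350
S = (1,729,350 − 1,706,120) / 18,100 = 1.2834 PSU

1.28 PSU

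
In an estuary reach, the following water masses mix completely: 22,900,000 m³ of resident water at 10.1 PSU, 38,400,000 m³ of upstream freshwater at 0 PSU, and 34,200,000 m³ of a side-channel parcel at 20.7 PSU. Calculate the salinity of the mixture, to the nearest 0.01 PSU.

9.83 PSU

By conservation of dissolved salt,
salt = 22,900,000×10.1 + 38,400,000×0 + 34,200,000×20.7 = 231,290,000 + 0 + 707,940,000 = 939,230,000
volume = 22,900,000 + 38,400,000 + 34,200,000 = 95,500,000 m³
S = 939,230,000 / 95,500,000 = 9.8349 PSU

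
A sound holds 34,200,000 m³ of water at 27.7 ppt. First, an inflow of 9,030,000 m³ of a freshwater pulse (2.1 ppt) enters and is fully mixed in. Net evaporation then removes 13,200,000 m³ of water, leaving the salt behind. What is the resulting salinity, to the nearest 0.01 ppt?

After mixing: salt = 34,200,000×27.7 + 9,030,000×2.1 = 966,303,000; volume = 43,230,000 m³
After evaporation: salt unchanged = 966,303,000; volume = 43,230,000 − 13,200,000 = 30,030,000 m³
S = 966,303,000 / 30,030,000 = 32.1779 ppt

32.18 ppt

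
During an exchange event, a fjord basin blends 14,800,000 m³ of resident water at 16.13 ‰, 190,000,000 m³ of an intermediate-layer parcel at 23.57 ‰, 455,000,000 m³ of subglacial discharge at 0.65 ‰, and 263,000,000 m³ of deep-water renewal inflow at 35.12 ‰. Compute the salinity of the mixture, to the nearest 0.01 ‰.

15.44 ‰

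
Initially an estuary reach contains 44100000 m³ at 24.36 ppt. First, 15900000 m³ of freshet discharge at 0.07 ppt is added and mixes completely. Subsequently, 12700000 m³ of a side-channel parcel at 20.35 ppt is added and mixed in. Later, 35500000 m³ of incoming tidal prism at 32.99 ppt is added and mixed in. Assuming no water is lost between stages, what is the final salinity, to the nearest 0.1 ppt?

Conserving salt mass:
Initial salt = 44,100,000×24.36 = 1,074,276,000
After stage 1: salt = 1,074,276,000 + 15,900,000×0.07 = 1,075,389,000; volume = 60,000,000 m³; S = 17.923 ppt
After stage 2: salt = 1,075,389,000 + 12,700,000×20.35 = 1,333,834,000; volume = 72,700,000 m³; S = 18.347 ppt
After stage 3: salt = 1,333,834,000 + 35,500,000×32.99 = 2,504,979,000; volume = 108,200,000 m³
S = 2,504,979,000 / 108,200,000 = 23.1514 ppt

23.2 ppt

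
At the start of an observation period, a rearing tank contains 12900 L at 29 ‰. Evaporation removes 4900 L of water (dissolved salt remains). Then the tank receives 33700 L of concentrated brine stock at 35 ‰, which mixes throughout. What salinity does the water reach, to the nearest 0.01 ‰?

37.26 ‰

After evaporation: salt = 12,900×29 = 374,100; volume = 12,900 − 4,900 = 8,000 L
After mixing: salt = 374,100 + 33,700×35 = 1,553,600; volume = 8,000 + 33,700 = 41,700 L
S = 1,553,600 / 41,700 = 37.2566 ‰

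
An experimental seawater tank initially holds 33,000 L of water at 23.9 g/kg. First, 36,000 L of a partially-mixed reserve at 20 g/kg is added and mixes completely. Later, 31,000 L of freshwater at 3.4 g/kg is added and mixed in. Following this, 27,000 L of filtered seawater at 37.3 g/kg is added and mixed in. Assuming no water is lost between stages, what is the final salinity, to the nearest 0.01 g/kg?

Salt balance:
Initial salt = 33,000×23.9 = 788,700
After stage 1: salt = 788,700 + 36,000×20 = 1,508,700; volume = 69,000 L; S = 21.865 g/kg
After stage 2: salt = 1,508,700 + 31,000×3.4 = 1,614,100; volume = 100,000 L; S = 16.141 g/kg
After stage 3: salt = 1,614,100 + 27,000×37.3 = 2,621,200; volume = 127,000 L
S = 2,621,200 / 127,000 = 20.6394 g/kg

20.64 g/kg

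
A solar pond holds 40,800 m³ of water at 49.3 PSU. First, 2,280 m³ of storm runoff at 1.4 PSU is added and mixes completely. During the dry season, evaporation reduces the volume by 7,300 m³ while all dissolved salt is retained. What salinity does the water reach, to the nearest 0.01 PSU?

After mixing: salt = 40,800×49.3 + 2,280×1.4 = 2,014,632; volume = 43,080 m³
After evaporation: salt unchanged = 2,014,632; volume = 43,080 − 7,300 = 35,780 m³
S = 2,014,632 / 35,780 = 56.3061 PSU

56.31 PSU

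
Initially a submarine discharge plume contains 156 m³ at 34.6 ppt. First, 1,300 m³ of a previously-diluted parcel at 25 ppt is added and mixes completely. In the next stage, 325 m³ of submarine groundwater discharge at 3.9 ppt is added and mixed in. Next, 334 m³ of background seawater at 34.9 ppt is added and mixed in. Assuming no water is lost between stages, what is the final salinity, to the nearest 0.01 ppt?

24.03 ppt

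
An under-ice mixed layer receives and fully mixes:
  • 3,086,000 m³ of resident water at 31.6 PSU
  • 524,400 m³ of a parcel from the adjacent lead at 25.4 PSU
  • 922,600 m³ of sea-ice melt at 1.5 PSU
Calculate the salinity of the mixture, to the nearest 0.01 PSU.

By conservation of dissolved salt,
salt = 3,086,000×31.6 + 524,400×25.4 + 922,600×1.5 = 97,517,600 + 13,319,760 + 1,383,900 = 112,221,260
volume = 3,086,000 + 524,400 + 922,600 = 4,533,000 m³
S = 112,221,260 / 4,533,000 = 24.7565 PSU

24.76 PSU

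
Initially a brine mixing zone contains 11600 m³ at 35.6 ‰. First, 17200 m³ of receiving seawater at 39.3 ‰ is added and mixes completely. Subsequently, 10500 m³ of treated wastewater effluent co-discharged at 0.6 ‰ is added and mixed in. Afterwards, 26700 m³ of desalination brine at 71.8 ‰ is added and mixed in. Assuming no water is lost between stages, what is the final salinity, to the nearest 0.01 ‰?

45.64 ‰

Mass of salt is conserved:
Initial salt = 11,600×35.6 = 412,960
After stage 1: salt = 412,960 + 17,200×39.3 = 1,088,920; volume = 28,800 m³; S = 37.81 ‰
After stage 2: salt = 1,088,920 + 10,500×0.6 = 1,095,220; volume = 39,300 m³; S = 27.868 ‰
After stage 3: salt = 1,095,220 + 26,700×71.8 = 3,012,280; volume = 66,000 m³
S = 3,012,280 / 66,000 = 45.6406 ‰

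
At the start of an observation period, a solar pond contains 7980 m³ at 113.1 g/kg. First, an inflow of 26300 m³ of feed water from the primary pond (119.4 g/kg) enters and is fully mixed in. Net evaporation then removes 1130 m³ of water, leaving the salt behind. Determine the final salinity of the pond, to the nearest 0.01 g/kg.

121.95 g/kg

After mixing: salt = 7,980×113.1 + 26,300×119.4 = 4,042,758; volume = 34,280 m³
After evaporation: salt unchanged = 4,042,758; volume = 34,280 − 1,130 = 33,150 m³
S = 4,042,758 / 33,150 = 121.9535 g/kg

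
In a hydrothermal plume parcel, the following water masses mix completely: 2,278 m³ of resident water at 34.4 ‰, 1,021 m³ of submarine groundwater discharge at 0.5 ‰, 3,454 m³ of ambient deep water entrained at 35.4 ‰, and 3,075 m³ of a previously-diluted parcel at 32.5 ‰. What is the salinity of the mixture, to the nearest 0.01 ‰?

30.64 ‰

Mass of salt is conserved:
salt = 2,278×34.4 + 1,021×0.5 + 3,454×35.4 + 3,075×32.5 = 78,363.2 + 510.5 + 122,271.6 + 99,937.5 = 301,082.8
volume = 2,278 + 1,021 + 3,454 + 3,075 = 9,828 m³
S = 301,082.8 / 9,828 = 30.6352 ‰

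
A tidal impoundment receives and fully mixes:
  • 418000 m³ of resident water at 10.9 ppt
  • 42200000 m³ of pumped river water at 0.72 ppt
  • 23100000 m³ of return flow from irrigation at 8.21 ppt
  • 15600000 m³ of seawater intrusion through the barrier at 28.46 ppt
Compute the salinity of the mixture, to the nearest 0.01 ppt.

Conserving salt mass:
salt = 418,000×10.9 + 42,200,000×0.72 + 23,100,000×8.21 + 15,600,000×28.46 = 4,556,200 + 30,384,000 + 189,651,000 + 443,976,000 = 668,567,200
volume = 418,000 + 42,200,000 + 23,100,000 + 15,600,000 = 81,318,000 m³
S = 668,567,200 / 81,318,000 = 8.2216 ppt

8.22 ppt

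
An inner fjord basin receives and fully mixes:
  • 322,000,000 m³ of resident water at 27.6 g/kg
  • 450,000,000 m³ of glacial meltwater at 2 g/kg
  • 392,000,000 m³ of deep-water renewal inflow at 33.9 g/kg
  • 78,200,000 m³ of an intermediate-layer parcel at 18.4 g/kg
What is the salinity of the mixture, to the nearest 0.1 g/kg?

Salt balance:
salt = 322,000,000×27.6 + 450,000,000×2 + 392,000,000×33.9 + 78,200,000×18.4 = 8,887,200,000 + 900,000,000 + 13,288,800,000 + 1,438,880,000 = 24,514,880,000
volume = 322,000,000 + 450,000,000 + 392,000,000 + 78,200,000 = 1,242,200,000 m³
S = 24,514,880,000 / 1,242,200,000 = 19.735 g/kg

19.7 g/kg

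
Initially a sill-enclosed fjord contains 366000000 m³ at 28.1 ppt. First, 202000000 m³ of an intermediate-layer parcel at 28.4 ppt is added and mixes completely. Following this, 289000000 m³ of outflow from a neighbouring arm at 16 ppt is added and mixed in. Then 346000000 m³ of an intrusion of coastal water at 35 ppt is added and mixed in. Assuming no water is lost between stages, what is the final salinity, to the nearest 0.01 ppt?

27.23 ppt

Mass of salt is conserved:
Initial salt = 366,000,000×28.1 = 10,284,600,000
After stage 1: salt = 10,284,600,000 + 202,000,000×28.4 = 16,021,400,000; volume = 568,000,000 m³; S = 28.207 ppt
After stage 2: salt = 16,021,400,000 + 289,000,000×16 = 20,645,400,000; volume = 857,000,000 m³; S = 24.09 ppt
After stage 3: salt = 20,645,400,000 + 346,000,000×35 = 32,755,400,000; volume = 1,203,000,000 m³
S = 32,755,400,000 / 1,203,000,000 = 27.2281 ppt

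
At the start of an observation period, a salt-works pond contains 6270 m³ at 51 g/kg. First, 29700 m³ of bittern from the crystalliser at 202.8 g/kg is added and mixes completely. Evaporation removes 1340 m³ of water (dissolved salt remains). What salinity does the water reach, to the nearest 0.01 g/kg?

After mixing: salt = 6,270×51 + 29,700×202.8 = 6,342,930; volume = 35,970 m³
After evaporation: salt unchanged = 6,342,930; volume = 35,970 − 1,340 = 34,630 m³
S = 6,342,930 / 34,630 = 183.1629 g/kg

183.16 g/kg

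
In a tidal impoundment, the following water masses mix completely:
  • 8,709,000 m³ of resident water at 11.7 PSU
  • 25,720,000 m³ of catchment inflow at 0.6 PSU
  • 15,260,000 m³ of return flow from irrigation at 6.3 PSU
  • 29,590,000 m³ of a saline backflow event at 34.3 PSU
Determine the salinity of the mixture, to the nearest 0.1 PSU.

By conservation of dissolved salt,
salt = 8,709,000×11.7 + 25,720,000×0.6 + 15,260,000×6.3 + 29,590,000×34.3 = 101,895,300 + 15,432,000 + 96,138,000 + 1,014,937,000 = 1,228,402,300
volume = 8,709,000 + 25,720,000 + 15,260,000 + 29,590,000 = 79,279,000 m³
S = 1,228,402,300 / 79,279,000 = 15.495 PSU

15.5 PSU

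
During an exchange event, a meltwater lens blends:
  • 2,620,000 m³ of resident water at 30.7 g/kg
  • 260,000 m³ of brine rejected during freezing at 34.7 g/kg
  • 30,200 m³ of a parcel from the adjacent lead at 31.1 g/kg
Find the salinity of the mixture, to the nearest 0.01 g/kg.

31.06 g/kg

Mass of salt is conserved:
salt = 2,620,000×30.7 + 260,000×34.7 + 30,200×31.1 = 80,434,000 + 9,022,000 + 939,220 = 90,395,220
volume = 2,620,000 + 260,000 + 30,200 = 2,910,200 m³
S = 90,395,220 / 2,910,200 = 31.0615 g/kg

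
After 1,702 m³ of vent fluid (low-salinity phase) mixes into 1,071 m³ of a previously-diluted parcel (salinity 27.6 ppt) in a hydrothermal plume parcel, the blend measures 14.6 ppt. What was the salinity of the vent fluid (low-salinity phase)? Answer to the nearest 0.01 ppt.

Salt balance: 1,071×27.6 + 1,702×S = 2,773×14.6
29,559.6 + 1,702·S = 40,485.8
S = (40,485.8 − 29,559.6) / 1,702 = 6.4196 ppt

6.42 ppt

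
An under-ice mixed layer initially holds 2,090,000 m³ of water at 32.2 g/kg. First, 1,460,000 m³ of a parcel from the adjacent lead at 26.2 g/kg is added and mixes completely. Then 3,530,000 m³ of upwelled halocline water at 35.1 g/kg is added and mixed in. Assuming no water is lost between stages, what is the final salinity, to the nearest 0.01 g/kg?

32.41 g/kg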